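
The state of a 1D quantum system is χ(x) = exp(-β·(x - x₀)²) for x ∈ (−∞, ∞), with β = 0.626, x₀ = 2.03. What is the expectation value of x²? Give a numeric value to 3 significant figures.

⟨x²⟩ = ∫ x²·|χ|² dx / ∫|χ|² dx (integrals over the domain).
Gaussian moments (u = x − x₀): ∫u^(2j)·e^(−2βu²) du = (2j−1)!!/(4β)^j · √(π/(2β)), odd powers integrate to 0; here √(π/(2β)) = 1.5841.
State is unnormalized: ∫|χ|² dx = 1.5841, and ∫χ*·x²·χ dx = 7.1604, so ⟨x²⟩ = 7.1604 / 1.5841.
⟨x²⟩ = 4.5203.

4.52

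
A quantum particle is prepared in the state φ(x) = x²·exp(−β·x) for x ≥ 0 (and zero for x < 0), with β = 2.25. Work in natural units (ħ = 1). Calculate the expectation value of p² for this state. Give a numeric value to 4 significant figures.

p² φ = −ħ² d²φ/dx²; ⟨p²⟩ = −ħ² ∫ φ*·φ'' dx / ∫|φ|² dx.
Differentiate x²·exp(−β·x) with the product rule; every integrand then reduces to terms xʲ·e^(−2βx) on [0, ∞), with ∫₀^∞ xʲ·e^(−2βx) dx = j!/(2β)^(j+1).
State is unnormalized: ∫|φ|² dx = 0.013006, and ∫φ*·(−ħ² φ'') dx = 0.021948, so ⟨p²⟩ = 0.021948 / 0.013006.
⟨p²⟩ = 1.6875.

1.688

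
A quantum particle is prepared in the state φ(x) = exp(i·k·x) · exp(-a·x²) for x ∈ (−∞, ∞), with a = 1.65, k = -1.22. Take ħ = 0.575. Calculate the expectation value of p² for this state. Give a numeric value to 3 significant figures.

p² φ = −ħ² d²φ/dx²; ⟨p²⟩ = −ħ² ∫ φ*·φ'' dx / ∫|φ|² dx.
Gaussian moments: ∫x^(2j)·e^(−2ax²) dx = (2j−1)!!/(4a)^j · √(π/(2a)), odd powers integrate to 0; here √(π/(2a)) = 0.97570. Derivatives: φ′ = (ik − 2ax)·φ, φ″ = ((ik − 2ax)² − 2a)·φ; the odd-in-x pieces drop out.
State is unnormalized: ∫|φ|² dx = 0.97570, and ∫φ*·(−ħ² φ'') dx = 1.0124, so ⟨p²⟩ = 1.0124 / 0.97570.
⟨p²⟩ = 1.0376.

1.04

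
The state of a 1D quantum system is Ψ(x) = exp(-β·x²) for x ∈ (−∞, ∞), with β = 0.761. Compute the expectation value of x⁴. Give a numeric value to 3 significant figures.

0.324

⟨x⁴⟩ = ∫ x⁴·|Ψ|² dx / ∫|Ψ|² dx (integrals over the domain).
Gaussian moments: ∫x^(2j)·e^(−2βx²) dx = (2j−1)!!/(4β)^j · √(π/(2β)), odd powers integrate to 0; here √(π/(2β)) = 1.4367.
State is unnormalized: ∫|Ψ|² dx = 1.4367, and ∫Ψ*·x⁴·Ψ dx = 0.46516, so ⟨x⁴⟩ = 0.46516 / 1.4367.
⟨x⁴⟩ = 0.32377.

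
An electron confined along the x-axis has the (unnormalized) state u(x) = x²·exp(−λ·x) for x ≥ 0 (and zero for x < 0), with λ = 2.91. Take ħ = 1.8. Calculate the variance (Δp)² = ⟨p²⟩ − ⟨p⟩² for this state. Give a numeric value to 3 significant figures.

Compute ⟨p⟩ and ⟨p²⟩ separately; (Δp)² = ⟨p²⟩ − ⟨p⟩².
Differentiate x²·exp(−λ·x) with the product rule; every integrand then reduces to terms xʲ·e^(−2λx) on [0, ∞), with ∫₀^∞ xʲ·e^(−2λx) dx = j!/(2λ)^(j+1).
Normalization: ∫|u|² dx = 0.0035942.
⟨p⟩ = 0.0000 and ⟨p²⟩ = 9.1455.
(Δp)² = 9.1455 − (0.0000)² = 9.1455.

9.15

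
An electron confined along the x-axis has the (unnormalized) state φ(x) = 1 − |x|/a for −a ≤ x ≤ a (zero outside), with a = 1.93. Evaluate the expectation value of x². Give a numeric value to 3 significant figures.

0.372

⟨x²⟩ = ∫ x²·|φ|² dx / ∫|φ|² dx (integrals over the domain).
φ is even, so ∫ over [−a, a] = 2∫₀ᵃ with φ = 1 − x/a there: ∫₀ᵃ (1 − x/a)² dx = a/3, ∫₀ᵃ x²(1 − x/a)² dx = a³/30, ∫₀ᵃ x⁴(1 − x/a)² dx = a⁵/105.
State is unnormalized: ∫|φ|² dx = 1.2867, and ∫φ*·x²·φ dx = 0.47927, so ⟨x²⟩ = 0.47927 / 1.2867.
⟨x²⟩ = 0.37249.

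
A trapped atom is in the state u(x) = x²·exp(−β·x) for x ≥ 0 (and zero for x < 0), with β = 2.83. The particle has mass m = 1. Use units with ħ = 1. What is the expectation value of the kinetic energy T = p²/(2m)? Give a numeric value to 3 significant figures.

1.33

T = −(ħ²/2m) d²/dx², so ⟨T⟩ = −(ħ²/2m) ∫ u*·u'' dx / ∫|u|² dx; with m = 1.
Differentiate x²·exp(−β·x) with the product rule; every integrand then reduces to terms xʲ·e^(−2βx) on [0, ∞), with ∫₀^∞ xʲ·e^(−2βx) dx = j!/(2β)^(j+1).
State is unnormalized: ∫|u|² dx = 0.0041317, and ∫u*·(−ħ²/2m · u'') dx = 0.0055151, so ⟨T⟩ = 0.0055151 / 0.0041317.
⟨T⟩ = 1.3348.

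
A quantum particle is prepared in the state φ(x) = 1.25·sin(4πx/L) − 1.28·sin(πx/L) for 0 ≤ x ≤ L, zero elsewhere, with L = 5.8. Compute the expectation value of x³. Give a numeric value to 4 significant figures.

⟨x³⟩ = ∫ x³·|φ|² dx / ∫|φ|² dx (integrals over the domain).
On 0 ≤ x ≤ L (j ≠ l): ∫sin²(jπx/L) dx = L/2, ∫sin(jπx/L)·sin(lπx/L) dx = 0; diagonal moments ∫x·sin²(jπx/L) dx = L²/4, ∫x²·sin²(jπx/L) dx = L³·(1/6 − 1/(4j²π²)); cross terms ∫x·sin(jπx/L)·sin(lπx/L) dx = 0 for j + l even and −4jlL²/(π²(j² − l²)²) for j + l odd, ∫x²·sin(jπx/L)·sin(lπx/L) dx = (−1)^(j+l)·4jlL³/(π²(j² − l²)²); higher powers the same way via product-to-sum and parts.
State is unnormalized: ∫|φ|² dx = 9.2826, and ∫φ*·x³·φ dx = 414.88, so ⟨x³⟩ = 414.88 / 9.2826.
⟨x³⟩ = 44.694.

44.69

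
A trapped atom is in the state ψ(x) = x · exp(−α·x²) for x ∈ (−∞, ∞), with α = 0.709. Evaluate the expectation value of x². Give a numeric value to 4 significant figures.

1.058

⟨x²⟩ = ∫ x²·|ψ|² dx / ∫|ψ|² dx (integrals over the domain).
Expand each integrand as polynomial × e^(−2αx²) and use ∫x^(2j)·e^(−2αx²) dx = (2j−1)!!/(4α)^j · √(π/(2α)), odd powers → 0; here √(π/(2α)) = 1.4885.
State is unnormalized: ∫|ψ|² dx = 0.52484, and ∫ψ*·x²·ψ dx = 0.55520, so ⟨x²⟩ = 0.55520 / 0.52484.
⟨x²⟩ = 1.0578.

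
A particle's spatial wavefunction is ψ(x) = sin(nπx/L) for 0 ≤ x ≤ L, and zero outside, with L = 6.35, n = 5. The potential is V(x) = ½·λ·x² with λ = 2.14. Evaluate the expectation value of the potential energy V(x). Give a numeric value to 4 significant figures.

⟨V⟩ = ∫ V(x)·|ψ|² dx / ∫|ψ|² dx.
With sin²θ = (1 − cos2θ)/2 on 0 ≤ x ≤ L: ∫sin²(nπx/L) dx = L/2, ∫x·sin²(nπx/L) dx = L²/4, ∫x²·sin²(nπx/L) dx = L³·(1/6 − 1/(4n²π²)); higher powers xᵏ the same way, integrating xᵏ·cos(2nπx/L) by parts.
State is unnormalized: ∫|ψ|² dx = 3.1750, and ∫ψ*·V(x)·ψ dx = 45.384, so ⟨V⟩ = 45.384 / 3.1750.
⟨V⟩ = 14.294.

14.29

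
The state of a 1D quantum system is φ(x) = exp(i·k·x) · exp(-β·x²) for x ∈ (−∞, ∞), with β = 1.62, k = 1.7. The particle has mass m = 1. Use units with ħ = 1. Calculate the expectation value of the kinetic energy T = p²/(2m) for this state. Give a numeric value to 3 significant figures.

2.26

T = −(ħ²/2m) d²/dx², so ⟨T⟩ = −(ħ²/2m) ∫ φ*·φ'' dx / ∫|φ|² dx; with m = 1.
Gaussian moments: ∫x^(2j)·e^(−2βx²) dx = (2j−1)!!/(4β)^j · √(π/(2β)), odd powers integrate to 0; here √(π/(2β)) = 0.98470. Derivatives: φ′ = (ik − 2βx)·φ, φ″ = ((ik − 2βx)² − 2β)·φ; the odd-in-x pieces drop out.
State is unnormalized: ∫|φ|² dx = 0.98470, and ∫φ*·(−ħ²/2m · φ'') dx = 2.2205, so ⟨T⟩ = 2.2205 / 0.98470.
⟨T⟩ = 2.2550.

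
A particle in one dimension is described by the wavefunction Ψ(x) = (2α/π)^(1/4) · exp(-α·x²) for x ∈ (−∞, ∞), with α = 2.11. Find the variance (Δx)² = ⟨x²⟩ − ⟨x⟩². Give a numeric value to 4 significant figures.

Compute ⟨x⟩ and ⟨x²⟩ separately, then (Δx)² = ⟨x²⟩ − ⟨x⟩².
Gaussian moments: ∫x^(2j)·e^(−2αx²) dx = (2j−1)!!/(4α)^j · √(π/(2α)), odd powers integrate to 0; here √(π/(2α)) = 0.86282.
⟨x⟩ = 0.0000 and ⟨x²⟩ = 0.11848.
(Δx)² = 0.11848 − (0.0000)² = 0.11848.

0.1185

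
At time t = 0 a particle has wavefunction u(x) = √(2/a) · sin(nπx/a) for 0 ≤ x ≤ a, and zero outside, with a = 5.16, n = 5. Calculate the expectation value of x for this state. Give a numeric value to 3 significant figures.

2.58

⟨x⟩ = ∫ x·|u|² dx (integrals over the domain).
With sin²θ = (1 − cos2θ)/2 on 0 ≤ x ≤ a: ∫sin²(nπx/a) dx = a/2, ∫x·sin²(nπx/a) dx = a²/4, ∫x²·sin²(nπx/a) dx = a³·(1/6 − 1/(4n²π²)); higher powers xᵏ the same way, integrating xᵏ·cos(2nπx/a) by parts.
⟨x⟩ = 2.5800.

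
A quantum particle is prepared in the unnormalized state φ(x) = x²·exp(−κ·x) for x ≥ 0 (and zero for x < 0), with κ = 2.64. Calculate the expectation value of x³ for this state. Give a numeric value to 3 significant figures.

1.43

⟨x³⟩ = ∫ x³·|φ|² dx / ∫|φ|² dx (integrals over the domain).
Every integrand reduces to terms xʲ·e^(−2κx) on [0, ∞); use ∫₀^∞ xʲ·e^(−2κx) dx = j!/(2κ)^(j+1).
State is unnormalized: ∫|φ|² dx = 0.0058485, and ∫φ*·x³·φ dx = 0.0083437, so ⟨x³⟩ = 0.0083437 / 0.0058485.
⟨x³⟩ = 1.4267.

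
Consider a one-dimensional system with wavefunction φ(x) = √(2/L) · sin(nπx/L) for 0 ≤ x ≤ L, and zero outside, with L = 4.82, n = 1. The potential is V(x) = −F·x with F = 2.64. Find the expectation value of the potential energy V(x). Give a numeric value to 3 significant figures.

⟨V⟩ = ∫ V(x)·|φ|² dx.
With sin²θ = (1 − cos2θ)/2 on 0 ≤ x ≤ L: ∫sin²(nπx/L) dx = L/2, ∫x·sin²(nπx/L) dx = L²/4, ∫x²·sin²(nπx/L) dx = L³·(1/6 − 1/(4n²π²)); higher powers xᵏ the same way, integrating xᵏ·cos(2nπx/L) by parts.
⟨V⟩ = -6.3624.

-6.36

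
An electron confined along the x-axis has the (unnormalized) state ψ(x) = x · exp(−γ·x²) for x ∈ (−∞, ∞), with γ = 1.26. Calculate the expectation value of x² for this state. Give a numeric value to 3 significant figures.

⟨x²⟩ = ∫ x²·|ψ|² dx / ∫|ψ|² dx (integrals over the domain).
Expand each integrand as polynomial × e^(−2γx²) and use ∫x^(2j)·e^(−2γx²) dx = (2j−1)!!/(4γ)^j · √(π/(2γ)), odd powers → 0; here √(π/(2γ)) = 1.1165.
State is unnormalized: ∫|ψ|² dx = 0.22154, and ∫ψ*·x²·ψ dx = 0.13187, so ⟨x²⟩ = 0.13187 / 0.22154.
⟨x²⟩ = 0.59524.

0.595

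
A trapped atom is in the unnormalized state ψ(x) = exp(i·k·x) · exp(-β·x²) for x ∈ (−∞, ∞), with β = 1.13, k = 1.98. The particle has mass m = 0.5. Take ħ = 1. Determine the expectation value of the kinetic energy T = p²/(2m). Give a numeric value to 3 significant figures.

5.05

T = −(ħ²/2m) d²/dx², so ⟨T⟩ = −(ħ²/2m) ∫ ψ*·ψ'' dx / ∫|ψ|² dx; with m = 0.5.
Gaussian moments: ∫x^(2j)·e^(−2βx²) dx = (2j−1)!!/(4β)^j · √(π/(2β)), odd powers integrate to 0; here √(π/(2β)) = 1.1790. Derivatives: ψ′ = (ik − 2βx)·ψ, ψ″ = ((ik − 2βx)² − 2β)·ψ; the odd-in-x pieces drop out.
State is unnormalized: ∫|ψ|² dx = 1.1790, and ∫ψ*·(−ħ²/2m · ψ'') dx = 5.9545, so ⟨T⟩ = 5.9545 / 1.1790.
⟨T⟩ = 5.0504.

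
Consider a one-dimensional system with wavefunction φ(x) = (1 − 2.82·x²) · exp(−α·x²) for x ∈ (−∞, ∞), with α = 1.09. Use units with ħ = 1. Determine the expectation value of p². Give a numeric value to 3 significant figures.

5.92

p² φ = −ħ² d²φ/dx²; ⟨p²⟩ = −ħ² ∫ φ*·φ'' dx / ∫|φ|² dx.
Expand each integrand as polynomial × e^(−2αx²) and use ∫x^(2j)·e^(−2αx²) dx = (2j−1)!!/(4α)^j · √(π/(2α)), odd powers → 0; here √(π/(2α)) = 1.2005. Differentiate with the product rule, d/dx e^(−αx²) = −2αx·e^(−αx²).
State is unnormalized: ∫|φ|² dx = 1.1542, and ∫φ*·(−ħ² φ'') dx = 6.8329, so ⟨p²⟩ = 6.8329 / 1.1542.
⟨p²⟩ = 5.9202.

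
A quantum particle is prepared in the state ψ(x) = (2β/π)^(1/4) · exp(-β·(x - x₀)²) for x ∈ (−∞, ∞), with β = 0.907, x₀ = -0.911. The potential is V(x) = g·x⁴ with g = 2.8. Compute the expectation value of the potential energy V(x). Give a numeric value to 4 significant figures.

⟨V⟩ = ∫ V(x)·|ψ|² dx.
Gaussian moments (u = x − x₀): ∫u^(2j)·e^(−2βu²) du = (2j−1)!!/(4β)^j · √(π/(2β)), odd powers integrate to 0; here √(π/(2β)) = 1.3160.
⟨V⟩ = 6.4098.

6.410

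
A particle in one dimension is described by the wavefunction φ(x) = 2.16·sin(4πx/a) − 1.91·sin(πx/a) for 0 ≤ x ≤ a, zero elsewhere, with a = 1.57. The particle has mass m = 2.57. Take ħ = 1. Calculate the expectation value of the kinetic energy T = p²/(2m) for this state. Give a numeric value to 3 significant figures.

T = −(ħ²/2m) d²/dx², so ⟨T⟩ = −(ħ²/2m) ∫ φ*·φ'' dx / ∫|φ|² dx; with m = 2.57.
d²/dx² sin(jπx/a) = −(jπ/a)²·sin(jπx/a); on 0 ≤ x ≤ a, ∫sin²(jπx/a) dx = a/2 and ∫sin(jπx/a)·sin(lπx/a) dx = 0 for j ≠ l, so only diagonal terms survive in ∫|φ|² and ∫φ·φ″; ∫φ·φ′ dx = [φ²/2] between the walls = 0.
State is unnormalized: ∫|φ|² dx = 6.5263, and ∫φ*·(−ħ²/2m · φ'') dx = 47.880, so ⟨T⟩ = 47.880 / 6.5263.
⟨T⟩ = 7.3366.

7.34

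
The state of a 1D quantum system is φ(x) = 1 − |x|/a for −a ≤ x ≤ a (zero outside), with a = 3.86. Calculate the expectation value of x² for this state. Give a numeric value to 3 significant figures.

⟨x²⟩ = ∫ x²·|φ|² dx / ∫|φ|² dx (integrals over the domain).
φ is even, so ∫ over [−a, a] = 2∫₀ᵃ with φ = 1 − x/a there: ∫₀ᵃ (1 − x/a)² dx = a/3, ∫₀ᵃ x²(1 − x/a)² dx = a³/30, ∫₀ᵃ x⁴(1 − x/a)² dx = a⁵/105.
State is unnormalized: ∫|φ|² dx = 2.5733, and ∫φ*·x²·φ dx = 3.8342, so ⟨x²⟩ = 3.8342 / 2.5733.
⟨x²⟩ = 1.4900.

1.49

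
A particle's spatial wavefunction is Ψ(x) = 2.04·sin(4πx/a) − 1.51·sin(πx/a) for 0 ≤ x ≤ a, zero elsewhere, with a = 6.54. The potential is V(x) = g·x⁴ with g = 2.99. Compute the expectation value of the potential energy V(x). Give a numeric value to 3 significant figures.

1.04e+03

⟨V⟩ = ∫ V(x)·|Ψ|² dx / ∫|Ψ|² dx.
On 0 ≤ x ≤ a (j ≠ l): ∫sin²(jπx/a) dx = a/2, ∫sin(jπx/a)·sin(lπx/a) dx = 0; diagonal moments ∫x·sin²(jπx/a) dx = a²/4, ∫x²·sin²(jπx/a) dx = a³·(1/6 − 1/(4j²π²)); cross terms ∫x·sin(jπx/a)·sin(lπx/a) dx = 0 for j + l even and −4jla²/(π²(j² − l²)²) for j + l odd, ∫x²·sin(jπx/a)·sin(lπx/a) dx = (−1)^(j+l)·4jla³/(π²(j² − l²)²); higher powers the same way via product-to-sum and parts.
State is unnormalized: ∫|Ψ|² dx = 21.064, and ∫Ψ*·V(x)·Ψ dx = 21957., so ⟨V⟩ = 21957. / 21.064.
⟨V⟩ = 1042.4.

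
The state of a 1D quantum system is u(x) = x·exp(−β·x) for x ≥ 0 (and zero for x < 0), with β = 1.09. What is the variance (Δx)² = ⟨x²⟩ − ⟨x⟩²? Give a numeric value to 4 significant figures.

Compute ⟨x⟩ and ⟨x²⟩ separately, then (Δx)² = ⟨x²⟩ − ⟨x⟩².
Every integrand reduces to terms xʲ·e^(−2βx) on [0, ∞); use ∫₀^∞ xʲ·e^(−2βx) dx = j!/(2β)^(j+1).
Normalization: ∫|u|² dx = 0.19305.
⟨x⟩ = 1.3761 and ⟨x²⟩ = 2.5250.
(Δx)² = 2.5250 − (1.3761)² = 0.63126.

0.6313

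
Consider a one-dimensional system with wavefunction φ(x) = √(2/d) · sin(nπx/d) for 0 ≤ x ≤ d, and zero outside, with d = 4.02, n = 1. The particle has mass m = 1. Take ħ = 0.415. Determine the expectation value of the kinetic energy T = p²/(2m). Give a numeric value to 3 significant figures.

0.0526

T = −(ħ²/2m) d²/dx², so ⟨T⟩ = −(ħ²/2m) ∫ φ*·φ'' dx; with m = 1.
d/dx sin(nπx/d) = (nπ/d)·cos(nπx/d) and d²/dx² sin(nπx/d) = −(nπ/d)²·sin(nπx/d); on 0 ≤ x ≤ d, ∫sin²(nπx/d) dx = d/2 and ∫sin(nπx/d)·cos(nπx/d) dx = 0.
⟨T⟩ = 0.052591.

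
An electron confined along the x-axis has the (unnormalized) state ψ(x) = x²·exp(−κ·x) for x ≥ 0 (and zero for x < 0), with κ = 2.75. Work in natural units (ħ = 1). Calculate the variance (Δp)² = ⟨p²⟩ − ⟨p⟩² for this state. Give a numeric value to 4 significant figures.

Compute ⟨p⟩ and ⟨p²⟩ separately; (Δp)² = ⟨p²⟩ − ⟨p⟩².
Differentiate x²·exp(−κ·x) with the product rule; every integrand then reduces to terms xʲ·e^(−2κx) on [0, ∞), with ∫₀^∞ xʲ·e^(−2κx) dx = j!/(2κ)^(j+1).
Normalization: ∫|ψ|² dx = 0.0047687.
⟨p⟩ = 0.0000 and ⟨p²⟩ = 2.5208.
(Δp)² = 2.5208 − (0.0000)² = 2.5208.

2.521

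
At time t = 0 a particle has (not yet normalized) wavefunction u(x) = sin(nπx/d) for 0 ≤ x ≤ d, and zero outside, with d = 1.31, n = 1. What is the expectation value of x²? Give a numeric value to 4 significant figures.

⟨x²⟩ = ∫ x²·|u|² dx / ∫|u|² dx (integrals over the domain).
With sin²θ = (1 − cos2θ)/2 on 0 ≤ x ≤ d: ∫sin²(nπx/d) dx = d/2, ∫x·sin²(nπx/d) dx = d²/4, ∫x²·sin²(nπx/d) dx = d³·(1/6 − 1/(4n²π²)); higher powers xᵏ the same way, integrating xᵏ·cos(2nπx/d) by parts.
State is unnormalized: ∫|u|² dx = 0.65500, and ∫u*·x²·u dx = 0.31774, so ⟨x²⟩ = 0.31774 / 0.65500.
⟨x²⟩ = 0.48509.

0.4851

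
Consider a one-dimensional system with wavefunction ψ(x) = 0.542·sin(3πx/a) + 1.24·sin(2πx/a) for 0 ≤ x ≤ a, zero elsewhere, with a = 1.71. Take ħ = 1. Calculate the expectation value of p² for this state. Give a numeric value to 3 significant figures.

16.2

p² ψ = −ħ² d²ψ/dx²; ⟨p²⟩ = −ħ² ∫ ψ*·ψ'' dx / ∫|ψ|² dx.
d²/dx² sin(jπx/a) = −(jπ/a)²·sin(jπx/a); on 0 ≤ x ≤ a, ∫sin²(jπx/a) dx = a/2 and ∫sin(jπx/a)·sin(lπx/a) dx = 0 for j ≠ l, so only diagonal terms survive in ∫|ψ|² and ∫ψ·ψ″; ∫ψ·ψ′ dx = [ψ²/2] between the walls = 0.
State is unnormalized: ∫|ψ|² dx = 1.5658, and ∫ψ*·(−ħ² ψ'') dx = 25.379, so ⟨p²⟩ = 25.379 / 1.5658.
⟨p²⟩ = 16.208.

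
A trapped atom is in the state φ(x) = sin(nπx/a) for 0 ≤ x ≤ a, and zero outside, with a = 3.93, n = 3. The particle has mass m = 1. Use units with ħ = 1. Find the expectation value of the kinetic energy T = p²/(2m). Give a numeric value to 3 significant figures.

T = −(ħ²/2m) d²/dx², so ⟨T⟩ = −(ħ²/2m) ∫ φ*·φ'' dx / ∫|φ|² dx; with m = 1.
d/dx sin(nπx/a) = (nπ/a)·cos(nπx/a) and d²/dx² sin(nπx/a) = −(nπ/a)²·sin(nπx/a); on 0 ≤ x ≤ a, ∫sin²(nπx/a) dx = a/2 and ∫sin(nπx/a)·cos(nπx/a) dx = 0.
State is unnormalized: ∫|φ|² dx = 1.9650, and ∫φ*·(−ħ²/2m · φ'') dx = 5.6505, so ⟨T⟩ = 5.6505 / 1.9650.
⟨T⟩ = 2.8756.

2.88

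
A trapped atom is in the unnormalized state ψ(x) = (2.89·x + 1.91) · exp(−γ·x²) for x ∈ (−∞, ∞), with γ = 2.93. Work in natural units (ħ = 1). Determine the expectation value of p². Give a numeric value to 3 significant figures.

3.89

p² ψ = −ħ² d²ψ/dx²; ⟨p²⟩ = −ħ² ∫ ψ*·ψ'' dx / ∫|ψ|² dx.
Expand each integrand as polynomial × e^(−2γx²) and use ∫x^(2j)·e^(−2γx²) dx = (2j−1)!!/(4γ)^j · √(π/(2γ)), odd powers → 0; here √(π/(2γ)) = 0.73219. Differentiate with the product rule, d/dx e^(−γx²) = −2γx·e^(−γx²).
State is unnormalized: ∫|ψ|² dx = 3.1929, and ∫ψ*·(−ħ² ψ'') dx = 12.413, so ⟨p²⟩ = 12.413 / 3.1929.
⟨p²⟩ = 3.8876.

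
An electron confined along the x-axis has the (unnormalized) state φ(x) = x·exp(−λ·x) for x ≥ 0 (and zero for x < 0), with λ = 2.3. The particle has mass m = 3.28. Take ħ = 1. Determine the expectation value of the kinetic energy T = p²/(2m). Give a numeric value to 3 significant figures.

T = −(ħ²/2m) d²/dx², so ⟨T⟩ = −(ħ²/2m) ∫ φ*·φ'' dx / ∫|φ|² dx; with m = 3.28.
Differentiate x·exp(−λ·x) with the product rule; every integrand then reduces to terms xʲ·e^(−2λx) on [0, ∞), with ∫₀^∞ xʲ·e^(−2λx) dx = j!/(2λ)^(j+1).
State is unnormalized: ∫|φ|² dx = 0.020547, and ∫φ*·(−ħ²/2m · φ'') dx = 0.016569, so ⟨T⟩ = 0.016569 / 0.020547.
⟨T⟩ = 0.80640.

0.806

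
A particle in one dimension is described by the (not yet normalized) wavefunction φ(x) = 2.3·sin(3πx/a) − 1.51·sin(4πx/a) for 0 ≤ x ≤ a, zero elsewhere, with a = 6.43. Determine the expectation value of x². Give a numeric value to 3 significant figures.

21.1

⟨x²⟩ = ∫ x²·|φ|² dx / ∫|φ|² dx (integrals over the domain).
On 0 ≤ x ≤ a (j ≠ l): ∫sin²(jπx/a) dx = a/2, ∫sin(jπx/a)·sin(lπx/a) dx = 0; diagonal moments ∫x·sin²(jπx/a) dx = a²/4, ∫x²·sin²(jπx/a) dx = a³·(1/6 − 1/(4j²π²)); cross terms ∫x·sin(jπx/a)·sin(lπx/a) dx = 0 for j + l even and −4jla²/(π²(j² − l²)²) for j + l odd, ∫x²·sin(jπx/a)·sin(lπx/a) dx = (−1)^(j+l)·4jla³/(π²(j² − l²)²); higher powers the same way via product-to-sum and parts.
State is unnormalized: ∫|φ|² dx = 24.338, and ∫φ*·x²·φ dx = 513.78, so ⟨x²⟩ = 513.78 / 24.338.
⟨x²⟩ = 21.110.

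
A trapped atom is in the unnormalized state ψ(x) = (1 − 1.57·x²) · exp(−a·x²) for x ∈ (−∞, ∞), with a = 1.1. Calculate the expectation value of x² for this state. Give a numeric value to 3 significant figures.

⟨x²⟩ = ∫ x²·|ψ|² dx / ∫|ψ|² dx (integrals over the domain).
Expand each integrand as polynomial × e^(−2ax²) and use ∫x^(2j)·e^(−2ax²) dx = (2j−1)!!/(4a)^j · √(π/(2a)), odd powers → 0; here √(π/(2a)) = 1.1950.
State is unnormalized: ∫|ψ|² dx = 0.79864, and ∫ψ*·x²·ψ dx = 0.20882, so ⟨x²⟩ = 0.20882 / 0.79864.
⟨x²⟩ = 0.26147.

0.261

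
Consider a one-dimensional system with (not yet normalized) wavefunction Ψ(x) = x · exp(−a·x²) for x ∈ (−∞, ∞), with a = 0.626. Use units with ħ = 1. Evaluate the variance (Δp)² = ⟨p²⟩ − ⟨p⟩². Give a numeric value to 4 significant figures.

Compute ⟨p⟩ and ⟨p²⟩ separately; (Δp)² = ⟨p²⟩ − ⟨p⟩².
Expand each integrand as polynomial × e^(−2ax²) and use ∫x^(2j)·e^(−2ax²) dx = (2j−1)!!/(4a)^j · √(π/(2a)), odd powers → 0; here √(π/(2a)) = 1.5841. Differentiate with the product rule, d/dx e^(−ax²) = −2ax·e^(−ax²).
Normalization: ∫|Ψ|² dx = 0.63261.
⟨p⟩ = 0.0000 and ⟨p²⟩ = 1.8780.
(Δp)² = 1.8780 − (0.0000)² = 1.8780.

1.878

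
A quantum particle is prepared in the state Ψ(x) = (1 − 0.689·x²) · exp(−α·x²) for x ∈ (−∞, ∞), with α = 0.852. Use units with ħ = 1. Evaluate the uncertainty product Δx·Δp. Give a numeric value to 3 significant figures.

0.572

Δx = √(⟨x²⟩−⟨x⟩²), Δp = √(⟨p²⟩−⟨p⟩²).
Expand each integrand as polynomial × e^(−2αx²) and use ∫x^(2j)·e^(−2αx²) dx = (2j−1)!!/(4α)^j · √(π/(2α)), odd powers → 0; here √(π/(2α)) = 1.3578. Differentiate with the product rule, d/dx e^(−αx²) = −2αx·e^(−αx²).
Normalization: ∫|Ψ|² dx = 0.97529.
⟨x⟩ = 0.0000, ⟨x²⟩ = 0.16344 ⇒ Δx = 0.40427.
⟨p⟩ = 0.0000, ⟨p²⟩ = 2.0052 ⇒ Δp = 1.4160.
Δx·Δp = 0.57246.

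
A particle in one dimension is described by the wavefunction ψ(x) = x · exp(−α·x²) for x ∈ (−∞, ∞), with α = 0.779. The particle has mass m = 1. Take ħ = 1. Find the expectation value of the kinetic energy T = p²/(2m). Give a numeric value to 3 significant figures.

T = −(ħ²/2m) d²/dx², so ⟨T⟩ = −(ħ²/2m) ∫ ψ*·ψ'' dx / ∫|ψ|² dx; with m = 1.
Expand each integrand as polynomial × e^(−2αx²) and use ∫x^(2j)·e^(−2αx²) dx = (2j−1)!!/(4α)^j · √(π/(2α)), odd powers → 0; here √(π/(2α)) = 1.4200. Differentiate with the product rule, d/dx e^(−αx²) = −2αx·e^(−αx²).
State is unnormalized: ∫|ψ|² dx = 0.45572, and ∫ψ*·(−ħ²/2m · ψ'') dx = 0.53250, so ⟨T⟩ = 0.53250 / 0.45572.
⟨T⟩ = 1.1685.

1.17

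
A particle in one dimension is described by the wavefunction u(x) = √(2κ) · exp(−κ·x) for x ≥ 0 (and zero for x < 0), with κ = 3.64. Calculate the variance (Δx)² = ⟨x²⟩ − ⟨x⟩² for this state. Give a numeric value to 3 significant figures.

0.0189

Compute ⟨x⟩ and ⟨x²⟩ separately, then (Δx)² = ⟨x²⟩ − ⟨x⟩².
Every integrand reduces to terms xʲ·e^(−2κx) on [0, ∞); use ∫₀^∞ xʲ·e^(−2κx) dx = j!/(2κ)^(j+1).
⟨x⟩ = 0.13736 and ⟨x²⟩ = 0.037737.
(Δx)² = 0.037737 − (0.13736)² = 0.018868.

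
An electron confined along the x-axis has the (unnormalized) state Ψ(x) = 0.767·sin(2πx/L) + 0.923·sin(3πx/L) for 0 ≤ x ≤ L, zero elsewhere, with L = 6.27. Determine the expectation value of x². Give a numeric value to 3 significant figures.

5.25

⟨x²⟩ = ∫ x²·|Ψ|² dx / ∫|Ψ|² dx (integrals over the domain).
On 0 ≤ x ≤ L (j ≠ l): ∫sin²(jπx/L) dx = L/2, ∫sin(jπx/L)·sin(lπx/L) dx = 0; diagonal moments ∫x·sin²(jπx/L) dx = L²/4, ∫x²·sin²(jπx/L) dx = L³·(1/6 − 1/(4j²π²)); cross terms ∫x·sin(jπx/L)·sin(lπx/L) dx = 0 for j + l even and −4jlL²/(π²(j² − l²)²) for j + l odd, ∫x²·sin(jπx/L)·sin(lπx/L) dx = (−1)^(j+l)·4jlL³/(π²(j² − l²)²); higher powers the same way via product-to-sum and parts.
State is unnormalized: ∫|Ψ|² dx = 4.5151, and ∫Ψ*·x²·Ψ dx = 23.711, so ⟨x²⟩ = 23.711 / 4.5151.
⟨x²⟩ = 5.2514.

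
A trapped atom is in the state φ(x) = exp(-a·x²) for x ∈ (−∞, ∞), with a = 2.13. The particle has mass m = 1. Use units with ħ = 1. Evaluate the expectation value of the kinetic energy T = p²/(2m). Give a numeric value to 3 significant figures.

1.07

T = −(ħ²/2m) d²/dx², so ⟨T⟩ = −(ħ²/2m) ∫ φ*·φ'' dx / ∫|φ|² dx; with m = 1.
Gaussian moments: ∫x^(2j)·e^(−2ax²) dx = (2j−1)!!/(4a)^j · √(π/(2a)), odd powers integrate to 0; here √(π/(2a)) = 0.85876. Derivatives: d/dx e^(−ax²) = −2ax·e^(−ax²), d²/dx² e^(−ax²) = (4a²x² − 2a)·e^(−ax²).
State is unnormalized: ∫|φ|² dx = 0.85876, and ∫φ*·(−ħ²/2m · φ'') dx = 0.91458, so ⟨T⟩ = 0.91458 / 0.85876.
⟨T⟩ = 1.0650.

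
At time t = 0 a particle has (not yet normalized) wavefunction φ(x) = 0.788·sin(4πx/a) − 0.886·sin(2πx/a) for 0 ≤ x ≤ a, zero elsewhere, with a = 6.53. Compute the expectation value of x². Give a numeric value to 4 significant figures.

11.95

⟨x²⟩ = ∫ x²·|φ|² dx / ∫|φ|² dx (integrals over the domain).
On 0 ≤ x ≤ a (j ≠ l): ∫sin²(jπx/a) dx = a/2, ∫sin(jπx/a)·sin(lπx/a) dx = 0; diagonal moments ∫x·sin²(jπx/a) dx = a²/4, ∫x²·sin²(jπx/a) dx = a³·(1/6 − 1/(4j²π²)); cross terms ∫x·sin(jπx/a)·sin(lπx/a) dx = 0 for j + l even and −4jla²/(π²(j² − l²)²) for j + l odd, ∫x²·sin(jπx/a)·sin(lπx/a) dx = (−1)^(j+l)·4jla³/(π²(j² − l²)²); higher powers the same way via product-to-sum and parts.
State is unnormalized: ∫|φ|² dx = 4.5904, and ∫φ*·x²·φ dx = 54.834, so ⟨x²⟩ = 54.834 / 4.5904.
⟨x²⟩ = 11.945.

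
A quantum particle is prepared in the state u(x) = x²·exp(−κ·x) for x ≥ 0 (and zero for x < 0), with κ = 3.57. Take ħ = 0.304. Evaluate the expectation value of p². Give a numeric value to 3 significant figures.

0.393

p² u = −ħ² d²u/dx²; ⟨p²⟩ = −ħ² ∫ u*·u'' dx / ∫|u|² dx.
Differentiate x²·exp(−κ·x) with the product rule; every integrand then reduces to terms xʲ·e^(−2κx) on [0, ∞), with ∫₀^∞ xʲ·e^(−2κx) dx = j!/(2κ)^(j+1).
State is unnormalized: ∫|u|² dx = 0.0012934, and ∫u*·(−ħ² u'') dx = 0.00050779, so ⟨p²⟩ = 0.00050779 / 0.0012934.
⟨p²⟩ = 0.39261.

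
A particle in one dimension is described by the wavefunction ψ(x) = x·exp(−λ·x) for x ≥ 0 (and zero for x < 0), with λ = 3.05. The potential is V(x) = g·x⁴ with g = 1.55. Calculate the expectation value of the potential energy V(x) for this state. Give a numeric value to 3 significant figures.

0.403

⟨V⟩ = ∫ V(x)·|ψ|² dx / ∫|ψ|² dx.
Every integrand reduces to terms xʲ·e^(−2λx) on [0, ∞); use ∫₀^∞ xʲ·e^(−2λx) dx = j!/(2λ)^(j+1).
State is unnormalized: ∫|ψ|² dx = 0.0088113, and ∫ψ*·V(x)·ψ dx = 0.0035510, so ⟨V⟩ = 0.0035510 / 0.0088113.
⟨V⟩ = 0.40301.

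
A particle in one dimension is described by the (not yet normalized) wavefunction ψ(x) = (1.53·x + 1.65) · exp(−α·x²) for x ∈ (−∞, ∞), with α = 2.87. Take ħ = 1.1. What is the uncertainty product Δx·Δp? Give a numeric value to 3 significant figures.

0.551

Δx = √(⟨x²⟩−⟨x⟩²), Δp = √(⟨p²⟩−⟨p⟩²).
Expand each integrand as polynomial × e^(−2αx²) and use ∫x^(2j)·e^(−2αx²) dx = (2j−1)!!/(4α)^j · √(π/(2α)), odd powers → 0; here √(π/(2α)) = 0.73981. Differentiate with the product rule, d/dx e^(−αx²) = −2αx·e^(−αx²).
Normalization: ∫|ψ|² dx = 2.1650.
⟨x⟩ = 0.15029, ⟨x²⟩ = 0.099247 ⇒ Δx = 0.27688.
⟨p⟩ = 0.0000, ⟨p²⟩ = 3.9567 ⇒ Δp = 1.9891.
Δx·Δp = 0.55074.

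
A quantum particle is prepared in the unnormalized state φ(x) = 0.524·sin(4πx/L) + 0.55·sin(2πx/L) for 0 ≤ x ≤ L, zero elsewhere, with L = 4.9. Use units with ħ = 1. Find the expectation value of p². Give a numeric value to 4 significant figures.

p² φ = −ħ² d²φ/dx²; ⟨p²⟩ = −ħ² ∫ φ*·φ'' dx / ∫|φ|² dx.
d²/dx² sin(jπx/L) = −(jπ/L)²·sin(jπx/L); on 0 ≤ x ≤ L, ∫sin²(jπx/L) dx = L/2 and ∫sin(jπx/L)·sin(lπx/L) dx = 0 for j ≠ l, so only diagonal terms survive in ∫|φ|² and ∫φ·φ″; ∫φ·φ′ dx = [φ²/2] between the walls = 0.
State is unnormalized: ∫|φ|² dx = 1.4138, and ∫φ*·(−ħ² φ'') dx = 5.6430, so ⟨p²⟩ = 5.6430 / 1.4138.
⟨p²⟩ = 3.9913.

3.991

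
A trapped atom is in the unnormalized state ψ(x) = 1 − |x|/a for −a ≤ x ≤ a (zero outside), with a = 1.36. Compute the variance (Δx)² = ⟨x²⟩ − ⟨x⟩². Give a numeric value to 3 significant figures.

Compute ⟨x⟩ and ⟨x²⟩ separately, then (Δx)² = ⟨x²⟩ − ⟨x⟩².
ψ is even, so ∫ over [−a, a] = 2∫₀ᵃ with ψ = 1 − x/a there: ∫₀ᵃ (1 − x/a)² dx = a/3, ∫₀ᵃ x²(1 − x/a)² dx = a³/30, ∫₀ᵃ x⁴(1 − x/a)² dx = a⁵/105.
Normalization: ∫|ψ|² dx = 0.90667.
⟨x⟩ = 0.0000 and ⟨x²⟩ = 0.18496.
(Δx)² = 0.18496 − (0.0000)² = 0.18496.

0.185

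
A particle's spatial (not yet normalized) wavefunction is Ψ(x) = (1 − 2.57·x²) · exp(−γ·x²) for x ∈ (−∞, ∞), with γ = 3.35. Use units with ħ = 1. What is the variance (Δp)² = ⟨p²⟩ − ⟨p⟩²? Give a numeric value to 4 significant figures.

7.564

Compute ⟨p⟩ and ⟨p²⟩ separately; (Δp)² = ⟨p²⟩ − ⟨p⟩².
Expand each integrand as polynomial × e^(−2γx²) and use ∫x^(2j)·e^(−2γx²) dx = (2j−1)!!/(4γ)^j · √(π/(2γ)), odd powers → 0; here √(π/(2γ)) = 0.68476. Differentiate with the product rule, d/dx e^(−γx²) = −2γx·e^(−γx²).
Normalization: ∫|Ψ|² dx = 0.49766.
⟨p⟩ = 0.0000 and ⟨p²⟩ = 7.5644.
(Δp)² = 7.5644 − (0.0000)² = 7.5644.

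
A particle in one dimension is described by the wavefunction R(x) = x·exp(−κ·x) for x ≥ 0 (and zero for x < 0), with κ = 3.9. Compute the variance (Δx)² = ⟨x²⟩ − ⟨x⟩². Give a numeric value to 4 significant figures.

0.04931

Compute ⟨x⟩ and ⟨x²⟩ separately, then (Δx)² = ⟨x²⟩ − ⟨x⟩².
Every integrand reduces to terms xʲ·e^(−2κx) on [0, ∞); use ∫₀^∞ xʲ·e^(−2κx) dx = j!/(2κ)^(j+1).
Normalization: ∫|R|² dx = 0.0042145.
⟨x⟩ = 0.38462 and ⟨x²⟩ = 0.19724.
(Δx)² = 0.19724 − (0.38462)² = 0.049310.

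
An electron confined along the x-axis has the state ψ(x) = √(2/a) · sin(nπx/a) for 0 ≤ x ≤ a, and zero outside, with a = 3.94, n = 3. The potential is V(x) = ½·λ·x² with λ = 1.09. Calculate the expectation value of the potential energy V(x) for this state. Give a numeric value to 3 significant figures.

2.77

⟨V⟩ = ∫ V(x)·|ψ|² dx.
With sin²θ = (1 − cos2θ)/2 on 0 ≤ x ≤ a: ∫sin²(nπx/a) dx = a/2, ∫x·sin²(nπx/a) dx = a²/4, ∫x²·sin²(nπx/a) dx = a³·(1/6 − 1/(4n²π²)); higher powers xᵏ the same way, integrating xᵏ·cos(2nπx/a) by parts.
⟨V⟩ = 2.7725.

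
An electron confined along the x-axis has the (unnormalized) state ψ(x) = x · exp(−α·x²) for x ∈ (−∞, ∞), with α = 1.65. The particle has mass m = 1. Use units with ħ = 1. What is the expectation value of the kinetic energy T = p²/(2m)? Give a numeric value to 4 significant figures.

2.475

T = −(ħ²/2m) d²/dx², so ⟨T⟩ = −(ħ²/2m) ∫ ψ*·ψ'' dx / ∫|ψ|² dx; with m = 1.
Expand each integrand as polynomial × e^(−2αx²) and use ∫x^(2j)·e^(−2αx²) dx = (2j−1)!!/(4α)^j · √(π/(2α)), odd powers → 0; here √(π/(2α)) = 0.97570. Differentiate with the product rule, d/dx e^(−αx²) = −2αx·e^(−αx²).
State is unnormalized: ∫|ψ|² dx = 0.14783, and ∫ψ*·(−ħ²/2m · ψ'') dx = 0.36589, so ⟨T⟩ = 0.36589 / 0.14783.
⟨T⟩ = 2.4750.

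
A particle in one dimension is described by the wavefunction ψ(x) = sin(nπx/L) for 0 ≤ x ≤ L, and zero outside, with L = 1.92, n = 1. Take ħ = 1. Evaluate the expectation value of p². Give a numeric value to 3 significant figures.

p² ψ = −ħ² d²ψ/dx²; ⟨p²⟩ = −ħ² ∫ ψ*·ψ'' dx / ∫|ψ|² dx.
d/dx sin(nπx/L) = (nπ/L)·cos(nπx/L) and d²/dx² sin(nπx/L) = −(nπ/L)²·sin(nπx/L); on 0 ≤ x ≤ L, ∫sin²(nπx/L) dx = L/2 and ∫sin(nπx/L)·cos(nπx/L) dx = 0.
State is unnormalized: ∫|ψ|² dx = 0.96000, and ∫ψ*·(−ħ² ψ'') dx = 2.5702, so ⟨p²⟩ = 2.5702 / 0.96000.
⟨p²⟩ = 2.6773.

2.68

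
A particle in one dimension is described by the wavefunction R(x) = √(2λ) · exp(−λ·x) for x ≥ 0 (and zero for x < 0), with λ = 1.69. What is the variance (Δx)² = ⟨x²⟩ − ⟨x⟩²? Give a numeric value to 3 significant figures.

0.0875

Compute ⟨x⟩ and ⟨x²⟩ separately, then (Δx)² = ⟨x²⟩ − ⟨x⟩².
Every integrand reduces to terms xʲ·e^(−2λx) on [0, ∞); use ∫₀^∞ xʲ·e^(−2λx) dx = j!/(2λ)^(j+1).
⟨x⟩ = 0.29586 and ⟨x²⟩ = 0.17506.
(Δx)² = 0.17506 − (0.29586)² = 0.087532.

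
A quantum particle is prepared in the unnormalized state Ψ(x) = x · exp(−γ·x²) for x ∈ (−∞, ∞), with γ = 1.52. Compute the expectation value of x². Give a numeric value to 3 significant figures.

⟨x²⟩ = ∫ x²·|Ψ|² dx / ∫|Ψ|² dx (integrals over the domain).
Expand each integrand as polynomial × e^(−2γx²) and use ∫x^(2j)·e^(−2γx²) dx = (2j−1)!!/(4γ)^j · √(π/(2γ)), odd powers → 0; here √(π/(2γ)) = 1.0166.
State is unnormalized: ∫|Ψ|² dx = 0.16720, and ∫Ψ*·x²·Ψ dx = 0.082500, so ⟨x²⟩ = 0.082500 / 0.16720.
⟨x²⟩ = 0.49342.

0.493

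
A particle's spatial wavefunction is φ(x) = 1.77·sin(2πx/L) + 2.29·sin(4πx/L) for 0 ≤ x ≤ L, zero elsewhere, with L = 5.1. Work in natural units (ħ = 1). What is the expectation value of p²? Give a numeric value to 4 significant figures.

p² φ = −ħ² d²φ/dx²; ⟨p²⟩ = −ħ² ∫ φ*·φ'' dx / ∫|φ|² dx.
d²/dx² sin(jπx/L) = −(jπ/L)²·sin(jπx/L); on 0 ≤ x ≤ L, ∫sin²(jπx/L) dx = L/2 and ∫sin(jπx/L)·sin(lπx/L) dx = 0 for j ≠ l, so only diagonal terms survive in ∫|φ|² and ∫φ·φ″; ∫φ·φ′ dx = [φ²/2] between the walls = 0.
State is unnormalized: ∫|φ|² dx = 21.361, and ∫φ*·(−ħ² φ'') dx = 93.313, so ⟨p²⟩ = 93.313 / 21.361.
⟨p²⟩ = 4.3683.

4.368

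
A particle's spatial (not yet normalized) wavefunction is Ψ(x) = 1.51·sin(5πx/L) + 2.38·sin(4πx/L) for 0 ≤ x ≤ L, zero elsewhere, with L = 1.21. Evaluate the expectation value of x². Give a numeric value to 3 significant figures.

⟨x²⟩ = ∫ x²·|Ψ|² dx / ∫|Ψ|² dx (integrals over the domain).
On 0 ≤ x ≤ L (j ≠ l): ∫sin²(jπx/L) dx = L/2, ∫sin(jπx/L)·sin(lπx/L) dx = 0; diagonal moments ∫x·sin²(jπx/L) dx = L²/4, ∫x²·sin²(jπx/L) dx = L³·(1/6 − 1/(4j²π²)); cross terms ∫x·sin(jπx/L)·sin(lπx/L) dx = 0 for j + l even and −4jlL²/(π²(j² − l²)²) for j + l odd, ∫x²·sin(jπx/L)·sin(lπx/L) dx = (−1)^(j+l)·4jlL³/(π²(j² − l²)²); higher powers the same way via product-to-sum and parts.
State is unnormalized: ∫|Ψ|² dx = 4.8064, and ∫Ψ*·x²·Ψ dx = 1.0515, so ⟨x²⟩ = 1.0515 / 4.8064.
⟨x²⟩ = 0.21877.

0.219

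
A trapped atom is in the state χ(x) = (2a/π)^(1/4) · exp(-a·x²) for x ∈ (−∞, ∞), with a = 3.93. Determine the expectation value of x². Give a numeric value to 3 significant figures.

0.0636

⟨x²⟩ = ∫ x²·|χ|² dx (integrals over the domain).
Gaussian moments: ∫x^(2j)·e^(−2ax²) dx = (2j−1)!!/(4a)^j · √(π/(2a)), odd powers integrate to 0; here √(π/(2a)) = 0.63221.
⟨x²⟩ = 0.063613.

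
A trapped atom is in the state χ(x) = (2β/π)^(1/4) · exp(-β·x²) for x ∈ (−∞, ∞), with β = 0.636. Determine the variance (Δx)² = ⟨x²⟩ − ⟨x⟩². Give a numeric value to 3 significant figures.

0.393

Compute ⟨x⟩ and ⟨x²⟩ separately, then (Δx)² = ⟨x²⟩ − ⟨x⟩².
Gaussian moments: ∫x^(2j)·e^(−2βx²) dx = (2j−1)!!/(4β)^j · √(π/(2β)), odd powers integrate to 0; here √(π/(2β)) = 1.5716.
⟨x⟩ = 0.0000 and ⟨x²⟩ = 0.39308.
(Δx)² = 0.39308 − (0.0000)² = 0.39308.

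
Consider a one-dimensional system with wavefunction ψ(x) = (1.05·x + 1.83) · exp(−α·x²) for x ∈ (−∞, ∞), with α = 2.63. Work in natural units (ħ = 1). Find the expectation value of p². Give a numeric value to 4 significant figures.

2.790

p² ψ = −ħ² d²ψ/dx²; ⟨p²⟩ = −ħ² ∫ ψ*·ψ'' dx / ∫|ψ|² dx.
Expand each integrand as polynomial × e^(−2αx²) and use ∫x^(2j)·e^(−2αx²) dx = (2j−1)!!/(4α)^j · √(π/(2α)), odd powers → 0; here √(π/(2α)) = 0.77283. Differentiate with the product rule, d/dx e^(−αx²) = −2αx·e^(−αx²).
State is unnormalized: ∫|ψ|² dx = 2.6691, and ∫ψ*·(−ħ² ψ'') dx = 7.4458, so ⟨p²⟩ = 7.4458 / 2.6691.
⟨p²⟩ = 2.7896.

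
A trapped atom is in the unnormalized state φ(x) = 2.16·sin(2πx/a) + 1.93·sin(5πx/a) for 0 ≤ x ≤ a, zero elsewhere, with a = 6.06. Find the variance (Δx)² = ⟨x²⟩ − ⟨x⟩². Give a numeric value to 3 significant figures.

Compute ⟨x⟩ and ⟨x²⟩ separately, then (Δx)² = ⟨x²⟩ − ⟨x⟩².
On 0 ≤ x ≤ a (j ≠ l): ∫sin²(jπx/a) dx = a/2, ∫sin(jπx/a)·sin(lπx/a) dx = 0; diagonal moments ∫x·sin²(jπx/a) dx = a²/4, ∫x²·sin²(jπx/a) dx = a³·(1/6 − 1/(4j²π²)); cross terms ∫x·sin(jπx/a)·sin(lπx/a) dx = 0 for j + l even and −4jla²/(π²(j² − l²)²) for j + l odd, ∫x²·sin(jπx/a)·sin(lπx/a) dx = (−1)^(j+l)·4jla³/(π²(j² − l²)²); higher powers the same way via product-to-sum and parts.
Normalization: ∫|φ|² dx = 25.423.
⟨x⟩ = 2.9193 and ⟨x²⟩ = 11.279.
(Δx)² = 11.279 − (2.9193)² = 2.7564.

2.76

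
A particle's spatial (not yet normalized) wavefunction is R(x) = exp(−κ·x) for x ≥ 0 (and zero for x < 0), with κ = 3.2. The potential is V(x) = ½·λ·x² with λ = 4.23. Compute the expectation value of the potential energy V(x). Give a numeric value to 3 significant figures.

0.103

⟨V⟩ = ∫ V(x)·|R|² dx / ∫|R|² dx.
Every integrand reduces to terms xʲ·e^(−2κx) on [0, ∞); use ∫₀^∞ xʲ·e^(−2κx) dx = j!/(2κ)^(j+1).
State is unnormalized: ∫|R|² dx = 0.15625, and ∫R*·V(x)·R dx = 0.016136, so ⟨V⟩ = 0.016136 / 0.15625.
⟨V⟩ = 0.10327.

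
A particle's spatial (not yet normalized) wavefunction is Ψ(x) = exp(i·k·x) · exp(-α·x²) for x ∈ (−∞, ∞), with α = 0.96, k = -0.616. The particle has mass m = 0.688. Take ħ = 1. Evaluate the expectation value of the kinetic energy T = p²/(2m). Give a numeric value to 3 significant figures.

T = −(ħ²/2m) d²/dx², so ⟨T⟩ = −(ħ²/2m) ∫ Ψ*·Ψ'' dx / ∫|Ψ|² dx; with m = 0.688.
Gaussian moments: ∫x^(2j)·e^(−2αx²) dx = (2j−1)!!/(4α)^j · √(π/(2α)), odd powers integrate to 0; here √(π/(2α)) = 1.2792. Derivatives: Ψ′ = (ik − 2αx)·Ψ, Ψ″ = ((ik − 2αx)² − 2α)·Ψ; the odd-in-x pieces drop out.
State is unnormalized: ∫|Ψ|² dx = 1.2792, and ∫Ψ*·(−ħ²/2m · Ψ'') dx = 1.2452, so ⟨T⟩ = 1.2452 / 1.2792.
⟨T⟩ = 0.97344.

0.973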